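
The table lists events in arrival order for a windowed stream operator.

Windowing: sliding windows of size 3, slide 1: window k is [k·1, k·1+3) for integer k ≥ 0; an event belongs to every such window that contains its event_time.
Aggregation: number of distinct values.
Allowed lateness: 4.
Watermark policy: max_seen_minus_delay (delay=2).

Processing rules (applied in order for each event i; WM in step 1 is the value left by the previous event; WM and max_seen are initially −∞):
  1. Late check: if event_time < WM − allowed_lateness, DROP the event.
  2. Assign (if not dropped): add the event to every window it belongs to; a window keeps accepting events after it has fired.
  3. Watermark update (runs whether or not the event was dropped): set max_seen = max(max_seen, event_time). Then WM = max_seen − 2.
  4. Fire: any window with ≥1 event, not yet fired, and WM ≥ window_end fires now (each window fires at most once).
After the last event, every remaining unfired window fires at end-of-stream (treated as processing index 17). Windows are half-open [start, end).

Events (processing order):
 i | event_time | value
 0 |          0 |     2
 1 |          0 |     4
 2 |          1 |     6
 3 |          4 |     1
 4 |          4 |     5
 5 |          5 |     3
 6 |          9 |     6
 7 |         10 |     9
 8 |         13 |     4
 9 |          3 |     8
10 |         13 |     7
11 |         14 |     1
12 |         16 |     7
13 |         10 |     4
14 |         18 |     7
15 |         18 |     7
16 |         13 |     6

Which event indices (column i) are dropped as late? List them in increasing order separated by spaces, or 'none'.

i=0 t=0 v=2: → [0,3); WM=-2
i=1 t=0 v=4: → [0,3); WM=-2
i=2 t=1 v=6: → [1,4),[0,3); WM=-1
i=3 t=4 v=1: → [4,7),[3,6),[2,5); WM=2
i=4 t=4 v=5: → [4,7),[3,6),[2,5); WM=2
i=5 t=5 v=3: → [5,8),[4,7),[3,6); WM=3; [0,3) fires=3
i=6 t=9 v=6: → [9,12),[8,11),[7,10); WM=7; [1,4) fires=1 [2,5) fires=2 [3,6) fires=3 [4,7) fires=3
i=7 t=10 v=9: → [10,13),[9,12),[8,11); WM=8; [5,8) fires=1
i=8 t=13 v=4: → [13,16),[12,15),[11,14); WM=11; [7,10) fires=1 [8,11) fires=2
i=9 t=3 v=8: DROP (t<11-4); WM=11
i=10 t=13 v=7: → [13,16),[12,15),[11,14); WM=11
i=11 t=14 v=1: → [14,17),[13,16),[12,15); WM=12; [9,12) fires=2
i=12 t=16 v=7: → [16,19),[15,18),[14,17); WM=14; [10,13) fires=1 [11,14) fires=2
i=13 t=10 v=4: → [10,13),[9,12),[8,11); WM=14
i=14 t=18 v=7: → [18,21),[17,20),[16,19); WM=16; [12,15) fires=3 [13,16) fires=3
i=15 t=18 v=7: → [18,21),[17,20),[16,19); WM=16
i=16 t=13 v=6: → [13,16),[12,15),[11,14); WM=16

9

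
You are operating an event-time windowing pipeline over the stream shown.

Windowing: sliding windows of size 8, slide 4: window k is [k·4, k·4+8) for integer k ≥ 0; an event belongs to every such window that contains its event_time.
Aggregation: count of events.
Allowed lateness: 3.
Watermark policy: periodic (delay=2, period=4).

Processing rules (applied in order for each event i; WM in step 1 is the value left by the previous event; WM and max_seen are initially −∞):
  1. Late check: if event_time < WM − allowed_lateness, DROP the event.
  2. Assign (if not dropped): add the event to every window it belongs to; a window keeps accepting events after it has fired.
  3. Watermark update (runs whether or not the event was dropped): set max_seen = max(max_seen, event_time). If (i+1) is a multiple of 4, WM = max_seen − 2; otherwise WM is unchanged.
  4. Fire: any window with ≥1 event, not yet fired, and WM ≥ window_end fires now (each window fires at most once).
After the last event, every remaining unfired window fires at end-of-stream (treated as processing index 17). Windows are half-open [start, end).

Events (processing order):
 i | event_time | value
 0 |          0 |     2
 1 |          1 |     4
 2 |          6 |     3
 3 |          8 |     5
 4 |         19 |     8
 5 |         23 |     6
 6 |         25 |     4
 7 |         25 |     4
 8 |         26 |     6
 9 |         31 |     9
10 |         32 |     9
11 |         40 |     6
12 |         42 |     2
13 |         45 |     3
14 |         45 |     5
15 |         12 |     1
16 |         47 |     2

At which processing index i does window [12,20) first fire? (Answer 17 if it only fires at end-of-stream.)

i=0 t=0 v=2: → [0,8); WM=−∞
i=1 t=1 v=4: → [0,8); WM=−∞
i=2 t=6 v=3: → [4,12),[0,8); WM=−∞
i=3 t=8 v=5: → [8,16),[4,12); WM=6
i=4 t=19 v=8: → [16,24),[12,20); WM=6
i=5 t=23 v=6: → [20,28),[16,24); WM=6
i=6 t=25 v=4: → [24,32),[20,28); WM=6
i=7 t=25 v=4: → [24,32),[20,28); WM=23; [0,8) fires=3 [4,12) fires=2 [8,16) fires=1 [12,20) fires=1
i=8 t=26 v=6: → [24,32),[20,28); WM=23
i=9 t=31 v=9: → [28,36),[24,32); WM=23
i=10 t=32 v=9: → [32,40),[28,36); WM=23
i=11 t=40 v=6: → [40,48),[36,44); WM=38; [16,24) fires=2 [20,28) fires=4 [24,32) fires=4 [28,36) fires=2
i=12 t=42 v=2: → [40,48),[36,44); WM=38
i=13 t=45 v=3: → [44,52),[40,48); WM=38
i=14 t=45 v=5: → [44,52),[40,48); WM=38
i=15 t=12 v=1: DROP (t<38-3); WM=43; [32,40) fires=1
i=16 t=47 v=2: → [44,52),[40,48); WM=43

7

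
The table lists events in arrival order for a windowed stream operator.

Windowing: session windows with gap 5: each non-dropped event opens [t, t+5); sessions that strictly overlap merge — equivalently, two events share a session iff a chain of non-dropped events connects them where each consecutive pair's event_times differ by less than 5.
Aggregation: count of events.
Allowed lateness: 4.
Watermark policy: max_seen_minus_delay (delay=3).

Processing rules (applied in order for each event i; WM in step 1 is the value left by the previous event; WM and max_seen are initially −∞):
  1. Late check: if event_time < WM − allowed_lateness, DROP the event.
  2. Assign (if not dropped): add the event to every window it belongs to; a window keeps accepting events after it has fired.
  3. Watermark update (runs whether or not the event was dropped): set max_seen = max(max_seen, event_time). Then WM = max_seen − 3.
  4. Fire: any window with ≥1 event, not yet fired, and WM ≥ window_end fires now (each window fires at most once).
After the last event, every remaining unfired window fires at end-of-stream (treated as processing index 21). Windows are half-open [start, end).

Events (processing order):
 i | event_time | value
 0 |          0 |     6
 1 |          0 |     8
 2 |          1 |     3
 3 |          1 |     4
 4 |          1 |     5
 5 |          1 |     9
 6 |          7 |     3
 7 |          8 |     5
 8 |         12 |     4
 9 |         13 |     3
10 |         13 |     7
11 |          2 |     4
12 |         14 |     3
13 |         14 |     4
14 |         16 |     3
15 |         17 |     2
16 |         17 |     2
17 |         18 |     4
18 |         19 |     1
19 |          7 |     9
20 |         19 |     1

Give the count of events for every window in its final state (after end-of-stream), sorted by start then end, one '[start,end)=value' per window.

[0,6)=6 [7,24)=13

i=0 t=0 v=6: → [0,5); WM=-3
i=1 t=0 v=8: → [0,5); WM=-3
i=2 t=1 v=3: → [0,6); WM=-2
i=3 t=1 v=4: → [0,6); WM=-2
i=4 t=1 v=5: → [0,6); WM=-2
i=5 t=1 v=9: → [0,6); WM=-2
i=6 t=7 v=3: → [7,12); WM=4
i=7 t=8 v=5: → [7,13); WM=5
i=8 t=12 v=4: → [7,17); WM=9
i=9 t=13 v=3: → [7,18); WM=10
i=10 t=13 v=7: → [7,18); WM=10
i=11 t=2 v=4: DROP (t<10-4); WM=10
i=12 t=14 v=3: → [7,19); WM=11
i=13 t=14 v=4: → [7,19); WM=11
i=14 t=16 v=3: → [7,21); WM=13
i=15 t=17 v=2: → [7,22); WM=14
i=16 t=17 v=2: → [7,22); WM=14
i=17 t=18 v=4: → [7,23); WM=15
i=18 t=19 v=1: → [7,24); WM=16
i=19 t=7 v=9: DROP (t<16-4); WM=16
i=20 t=19 v=1: → [7,24); WM=16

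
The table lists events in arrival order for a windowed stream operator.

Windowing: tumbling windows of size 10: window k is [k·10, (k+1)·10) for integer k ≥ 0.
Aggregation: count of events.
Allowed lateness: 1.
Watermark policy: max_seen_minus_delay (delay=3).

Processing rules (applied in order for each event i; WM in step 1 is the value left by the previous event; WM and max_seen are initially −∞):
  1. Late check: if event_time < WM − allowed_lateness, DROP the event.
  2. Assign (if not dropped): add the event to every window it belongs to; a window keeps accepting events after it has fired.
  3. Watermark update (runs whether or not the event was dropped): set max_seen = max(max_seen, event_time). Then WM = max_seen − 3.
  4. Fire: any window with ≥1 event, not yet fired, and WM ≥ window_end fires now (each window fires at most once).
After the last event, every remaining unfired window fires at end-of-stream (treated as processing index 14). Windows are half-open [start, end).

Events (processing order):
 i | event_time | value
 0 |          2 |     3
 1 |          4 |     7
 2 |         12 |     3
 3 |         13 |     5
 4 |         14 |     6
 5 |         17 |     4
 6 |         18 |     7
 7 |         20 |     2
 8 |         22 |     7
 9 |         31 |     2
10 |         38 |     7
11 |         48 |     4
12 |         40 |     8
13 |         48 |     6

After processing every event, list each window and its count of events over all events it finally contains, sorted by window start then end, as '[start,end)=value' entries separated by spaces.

[0,10)=2 [10,20)=5 [20,30)=2 [30,40)=2 [40,50)=2

i=0 t=2 v=3: → [0,10); WM=-1
i=1 t=4 v=7: → [0,10); WM=1
i=2 t=12 v=3: → [10,20); WM=9
i=3 t=13 v=5: → [10,20); WM=10; [0,10) fires=2
i=4 t=14 v=6: → [10,20); WM=11
i=5 t=17 v=4: → [10,20); WM=14
i=6 t=18 v=7: → [10,20); WM=15
i=7 t=20 v=2: → [20,30); WM=17
i=8 t=22 v=7: → [20,30); WM=19
i=9 t=31 v=2: → [30,40); WM=28; [10,20) fires=5
i=10 t=38 v=7: → [30,40); WM=35; [20,30) fires=2
i=11 t=48 v=4: → [40,50); WM=45; [30,40) fires=2
i=12 t=40 v=8: DROP (t<45-1); WM=45
i=13 t=48 v=6: → [40,50); WM=45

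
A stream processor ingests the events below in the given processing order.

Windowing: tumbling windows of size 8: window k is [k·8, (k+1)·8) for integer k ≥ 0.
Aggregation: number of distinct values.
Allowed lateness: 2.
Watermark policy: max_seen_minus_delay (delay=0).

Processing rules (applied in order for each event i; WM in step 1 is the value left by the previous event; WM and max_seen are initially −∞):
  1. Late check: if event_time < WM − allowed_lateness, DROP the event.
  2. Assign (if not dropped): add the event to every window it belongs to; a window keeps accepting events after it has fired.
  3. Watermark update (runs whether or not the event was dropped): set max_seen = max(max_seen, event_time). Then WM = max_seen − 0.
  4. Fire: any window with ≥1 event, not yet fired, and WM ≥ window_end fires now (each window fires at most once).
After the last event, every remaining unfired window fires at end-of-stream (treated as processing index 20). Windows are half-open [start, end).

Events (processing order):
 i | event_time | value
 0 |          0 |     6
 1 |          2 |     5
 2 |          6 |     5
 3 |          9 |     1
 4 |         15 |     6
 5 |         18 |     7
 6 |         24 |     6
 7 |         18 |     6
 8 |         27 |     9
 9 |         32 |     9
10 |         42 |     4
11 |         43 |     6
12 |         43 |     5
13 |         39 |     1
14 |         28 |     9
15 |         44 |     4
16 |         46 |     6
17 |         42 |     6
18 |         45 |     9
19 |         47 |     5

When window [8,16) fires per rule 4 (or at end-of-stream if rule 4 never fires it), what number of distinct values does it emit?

i=0 t=0 v=6: → [0,8); WM=0
i=1 t=2 v=5: → [0,8); WM=2
i=2 t=6 v=5: → [0,8); WM=6
i=3 t=9 v=1: → [8,16); WM=9; [0,8) fires=2
i=4 t=15 v=6: → [8,16); WM=15
i=5 t=18 v=7: → [16,24); WM=18; [8,16) fires=2
i=6 t=24 v=6: → [24,32); WM=24; [16,24) fires=1
i=7 t=18 v=6: DROP (t<24-2); WM=24
i=8 t=27 v=9: → [24,32); WM=27
i=9 t=32 v=9: → [32,40); WM=32; [24,32) fires=2
i=10 t=42 v=4: → [40,48); WM=42; [32,40) fires=1
i=11 t=43 v=6: → [40,48); WM=43
i=12 t=43 v=5: → [40,48); WM=43
i=13 t=39 v=1: DROP (t<43-2); WM=43
i=14 t=28 v=9: DROP (t<43-2); WM=43
i=15 t=44 v=4: → [40,48); WM=44
i=16 t=46 v=6: → [40,48); WM=46
i=17 t=42 v=6: DROP (t<46-2); WM=46
i=18 t=45 v=9: → [40,48); WM=46
i=19 t=47 v=5: → [40,48); WM=47

2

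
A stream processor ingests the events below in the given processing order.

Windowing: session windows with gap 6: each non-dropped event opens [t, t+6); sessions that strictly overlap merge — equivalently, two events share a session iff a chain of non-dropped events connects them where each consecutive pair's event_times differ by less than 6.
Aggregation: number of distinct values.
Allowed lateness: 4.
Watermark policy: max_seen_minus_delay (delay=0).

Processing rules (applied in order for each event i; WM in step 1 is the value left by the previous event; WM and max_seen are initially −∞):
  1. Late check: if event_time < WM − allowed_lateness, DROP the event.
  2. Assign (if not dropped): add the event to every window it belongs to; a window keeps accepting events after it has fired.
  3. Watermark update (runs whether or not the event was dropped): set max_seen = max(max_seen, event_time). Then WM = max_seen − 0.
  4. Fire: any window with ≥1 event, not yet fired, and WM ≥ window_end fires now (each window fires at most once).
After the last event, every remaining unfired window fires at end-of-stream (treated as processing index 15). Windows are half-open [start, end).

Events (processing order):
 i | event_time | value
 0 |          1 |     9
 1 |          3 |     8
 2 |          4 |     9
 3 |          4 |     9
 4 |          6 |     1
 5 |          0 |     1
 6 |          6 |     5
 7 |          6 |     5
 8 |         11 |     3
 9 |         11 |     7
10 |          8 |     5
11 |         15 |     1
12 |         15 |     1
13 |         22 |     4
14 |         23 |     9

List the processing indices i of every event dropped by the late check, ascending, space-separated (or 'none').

i=0 t=1 v=9: → [1,7); WM=1
i=1 t=3 v=8: → [1,9); WM=3
i=2 t=4 v=9: → [1,10); WM=4
i=3 t=4 v=9: → [1,10); WM=4
i=4 t=6 v=1: → [1,12); WM=6
i=5 t=0 v=1: DROP (t<6-4); WM=6
i=6 t=6 v=5: → [1,12); WM=6
i=7 t=6 v=5: → [1,12); WM=6
i=8 t=11 v=3: → [1,17); WM=11
i=9 t=11 v=7: → [1,17); WM=11
i=10 t=8 v=5: → [1,17); WM=11
i=11 t=15 v=1: → [1,21); WM=15
i=12 t=15 v=1: → [1,21); WM=15
i=13 t=22 v=4: → [22,28); WM=22
i=14 t=23 v=9: → [22,29); WM=23

5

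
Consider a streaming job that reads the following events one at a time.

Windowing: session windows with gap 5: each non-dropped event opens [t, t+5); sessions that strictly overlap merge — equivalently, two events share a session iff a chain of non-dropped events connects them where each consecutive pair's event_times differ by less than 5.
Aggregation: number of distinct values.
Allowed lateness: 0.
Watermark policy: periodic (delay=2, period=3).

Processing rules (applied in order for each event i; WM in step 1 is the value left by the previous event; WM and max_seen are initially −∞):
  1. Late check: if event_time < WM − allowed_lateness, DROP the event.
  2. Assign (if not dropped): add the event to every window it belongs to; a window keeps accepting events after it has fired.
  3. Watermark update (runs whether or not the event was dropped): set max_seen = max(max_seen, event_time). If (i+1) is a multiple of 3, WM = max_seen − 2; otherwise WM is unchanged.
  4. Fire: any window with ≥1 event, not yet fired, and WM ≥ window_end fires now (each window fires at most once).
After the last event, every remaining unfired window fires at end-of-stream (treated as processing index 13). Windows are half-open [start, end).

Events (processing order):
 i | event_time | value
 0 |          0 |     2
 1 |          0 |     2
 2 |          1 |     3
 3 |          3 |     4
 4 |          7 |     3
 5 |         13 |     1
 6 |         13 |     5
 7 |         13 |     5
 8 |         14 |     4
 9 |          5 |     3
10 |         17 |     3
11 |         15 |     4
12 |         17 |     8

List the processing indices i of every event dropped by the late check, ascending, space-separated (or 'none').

9

i=0 t=0 v=2: → [0,5); WM=−∞
i=1 t=0 v=2: → [0,5); WM=−∞
i=2 t=1 v=3: → [0,6); WM=-1
i=3 t=3 v=4: → [0,8); WM=-1
i=4 t=7 v=3: → [0,12); WM=-1
i=5 t=13 v=1: → [13,18); WM=11
i=6 t=13 v=5: → [13,18); WM=11
i=7 t=13 v=5: → [13,18); WM=11
i=8 t=14 v=4: → [13,19); WM=12
i=9 t=5 v=3: DROP (t<12-0); WM=12
i=10 t=17 v=3: → [13,22); WM=12
i=11 t=15 v=4: → [13,22); WM=15
i=12 t=17 v=8: → [13,22); WM=15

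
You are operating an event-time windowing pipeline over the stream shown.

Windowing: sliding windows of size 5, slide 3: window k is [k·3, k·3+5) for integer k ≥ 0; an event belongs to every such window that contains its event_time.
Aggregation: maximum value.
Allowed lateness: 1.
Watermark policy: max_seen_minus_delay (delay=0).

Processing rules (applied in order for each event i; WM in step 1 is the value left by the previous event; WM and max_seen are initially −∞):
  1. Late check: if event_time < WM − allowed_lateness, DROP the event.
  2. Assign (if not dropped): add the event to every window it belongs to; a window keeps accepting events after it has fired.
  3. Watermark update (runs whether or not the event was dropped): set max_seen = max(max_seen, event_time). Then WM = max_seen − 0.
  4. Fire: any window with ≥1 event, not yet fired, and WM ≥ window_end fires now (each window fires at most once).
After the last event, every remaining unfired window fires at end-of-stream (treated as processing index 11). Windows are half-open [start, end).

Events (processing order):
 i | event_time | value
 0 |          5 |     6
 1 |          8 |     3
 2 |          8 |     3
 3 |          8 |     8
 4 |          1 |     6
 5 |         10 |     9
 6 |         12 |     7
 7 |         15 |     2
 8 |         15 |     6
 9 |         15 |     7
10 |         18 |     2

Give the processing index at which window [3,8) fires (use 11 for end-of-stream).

1

i=0 t=5 v=6: → [3,8); WM=5
i=1 t=8 v=3: → [6,11); WM=8; [3,8) fires=6
i=2 t=8 v=3: → [6,11); WM=8
i=3 t=8 v=8: → [6,11); WM=8
i=4 t=1 v=6: DROP (t<8-1); WM=8
i=5 t=10 v=9: → [9,14),[6,11); WM=10
i=6 t=12 v=7: → [12,17),[9,14); WM=12; [6,11) fires=9
i=7 t=15 v=2: → [15,20),[12,17); WM=15; [9,14) fires=9
i=8 t=15 v=6: → [15,20),[12,17); WM=15
i=9 t=15 v=7: → [15,20),[12,17); WM=15
i=10 t=18 v=2: → [18,23),[15,20); WM=18; [12,17) fires=7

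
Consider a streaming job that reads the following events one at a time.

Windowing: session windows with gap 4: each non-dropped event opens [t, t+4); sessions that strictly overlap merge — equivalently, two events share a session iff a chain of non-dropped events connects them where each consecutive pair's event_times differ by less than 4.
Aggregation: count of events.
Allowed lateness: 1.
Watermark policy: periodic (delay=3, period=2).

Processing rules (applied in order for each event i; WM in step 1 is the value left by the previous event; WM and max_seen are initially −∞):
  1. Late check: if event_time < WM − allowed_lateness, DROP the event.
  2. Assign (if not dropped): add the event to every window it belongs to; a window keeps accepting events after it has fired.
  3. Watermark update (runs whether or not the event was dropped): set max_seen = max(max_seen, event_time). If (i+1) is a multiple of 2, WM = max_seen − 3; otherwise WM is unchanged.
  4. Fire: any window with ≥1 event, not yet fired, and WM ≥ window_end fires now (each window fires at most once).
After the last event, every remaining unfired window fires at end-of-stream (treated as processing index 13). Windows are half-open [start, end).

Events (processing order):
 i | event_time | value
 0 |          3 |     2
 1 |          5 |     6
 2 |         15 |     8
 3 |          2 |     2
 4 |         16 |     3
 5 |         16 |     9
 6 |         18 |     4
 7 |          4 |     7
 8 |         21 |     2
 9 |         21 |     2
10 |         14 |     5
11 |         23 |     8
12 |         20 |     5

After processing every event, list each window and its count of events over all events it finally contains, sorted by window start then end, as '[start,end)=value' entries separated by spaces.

[2,9)=3 [15,27)=8

i=0 t=3 v=2: → [3,7); WM=−∞
i=1 t=5 v=6: → [3,9); WM=2
i=2 t=15 v=8: → [15,19); WM=2
i=3 t=2 v=2: → [2,9); WM=12
i=4 t=16 v=3: → [15,20); WM=12
i=5 t=16 v=9: → [15,20); WM=13
i=6 t=18 v=4: → [15,22); WM=13
i=7 t=4 v=7: DROP (t<13-1); WM=15
i=8 t=21 v=2: → [15,25); WM=15
i=9 t=21 v=2: → [15,25); WM=18
i=10 t=14 v=5: DROP (t<18-1); WM=18
i=11 t=23 v=8: → [15,27); WM=20
i=12 t=20 v=5: → [15,27); WM=20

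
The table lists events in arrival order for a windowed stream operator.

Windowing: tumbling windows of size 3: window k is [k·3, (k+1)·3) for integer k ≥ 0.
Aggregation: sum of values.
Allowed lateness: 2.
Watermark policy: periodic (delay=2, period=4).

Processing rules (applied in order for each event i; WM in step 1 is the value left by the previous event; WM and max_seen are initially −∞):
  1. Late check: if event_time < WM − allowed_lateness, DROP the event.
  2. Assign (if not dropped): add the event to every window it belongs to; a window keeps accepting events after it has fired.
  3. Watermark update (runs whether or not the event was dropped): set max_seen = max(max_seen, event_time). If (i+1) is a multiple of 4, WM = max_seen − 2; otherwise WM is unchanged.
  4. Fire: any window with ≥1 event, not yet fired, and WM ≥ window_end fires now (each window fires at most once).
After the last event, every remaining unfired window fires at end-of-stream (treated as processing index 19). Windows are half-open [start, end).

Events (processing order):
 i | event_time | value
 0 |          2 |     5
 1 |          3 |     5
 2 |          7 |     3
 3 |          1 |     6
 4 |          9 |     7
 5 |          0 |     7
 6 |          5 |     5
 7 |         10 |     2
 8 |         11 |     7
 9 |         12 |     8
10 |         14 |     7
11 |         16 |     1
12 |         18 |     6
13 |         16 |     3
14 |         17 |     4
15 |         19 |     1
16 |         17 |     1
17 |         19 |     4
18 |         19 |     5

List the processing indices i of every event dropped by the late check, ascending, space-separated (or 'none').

i=0 t=2 v=5: → [0,3); WM=−∞
i=1 t=3 v=5: → [3,6); WM=−∞
i=2 t=7 v=3: → [6,9); WM=−∞
i=3 t=1 v=6: → [0,3); WM=5; [0,3) fires=11
i=4 t=9 v=7: → [9,12); WM=5
i=5 t=0 v=7: DROP (t<5-2); WM=5
i=6 t=5 v=5: → [3,6); WM=5
i=7 t=10 v=2: → [9,12); WM=8; [3,6) fires=10
i=8 t=11 v=7: → [9,12); WM=8
i=9 t=12 v=8: → [12,15); WM=8
i=10 t=14 v=7: → [12,15); WM=8
i=11 t=16 v=1: → [15,18); WM=14; [6,9) fires=3 [9,12) fires=16
i=12 t=18 v=6: → [18,21); WM=14
i=13 t=16 v=3: → [15,18); WM=14
i=14 t=17 v=4: → [15,18); WM=14
i=15 t=19 v=1: → [18,21); WM=17; [12,15) fires=15
i=16 t=17 v=1: → [15,18); WM=17
i=17 t=19 v=4: → [18,21); WM=17
i=18 t=19 v=5: → [18,21); WM=17

5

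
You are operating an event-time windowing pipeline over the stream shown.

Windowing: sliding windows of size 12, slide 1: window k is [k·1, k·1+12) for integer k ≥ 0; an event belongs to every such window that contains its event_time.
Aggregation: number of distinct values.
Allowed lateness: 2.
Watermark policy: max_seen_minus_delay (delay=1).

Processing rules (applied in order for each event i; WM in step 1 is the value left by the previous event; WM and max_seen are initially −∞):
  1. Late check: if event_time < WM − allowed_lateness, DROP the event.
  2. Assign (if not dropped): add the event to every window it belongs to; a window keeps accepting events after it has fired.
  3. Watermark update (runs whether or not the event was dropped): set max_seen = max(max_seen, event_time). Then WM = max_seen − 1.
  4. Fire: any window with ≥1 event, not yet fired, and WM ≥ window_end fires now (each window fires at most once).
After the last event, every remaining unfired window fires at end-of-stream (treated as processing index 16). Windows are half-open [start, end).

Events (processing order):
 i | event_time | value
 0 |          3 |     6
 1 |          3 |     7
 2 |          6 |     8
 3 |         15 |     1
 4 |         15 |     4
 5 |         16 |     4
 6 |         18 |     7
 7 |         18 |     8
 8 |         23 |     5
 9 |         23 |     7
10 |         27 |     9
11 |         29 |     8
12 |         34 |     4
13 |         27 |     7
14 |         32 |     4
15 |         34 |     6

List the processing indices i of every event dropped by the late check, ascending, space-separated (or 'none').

i=0 t=3 v=6: → [3,15),[2,14),[1,13),[0,12); WM=2
i=1 t=3 v=7: → [3,15),[2,14),[1,13),[0,12); WM=2
i=2 t=6 v=8: → [6,18),[5,17),[4,16),[3,15),[2,14),[1,13),[0,12); WM=5
i=3 t=15 v=1: → [15,27),[14,26),[13,25),[12,24),[11,23),[10,22),[9,21),[8,20),[7,19),[6,18),[5,17),[4,16); WM=14; [0,12) fires=3 [1,13) fires=3 [2,14) fires=3
i=4 t=15 v=4: → [15,27),[14,26),[13,25),[12,24),[11,23),[10,22),[9,21),[8,20),[7,19),[6,18),[5,17),[4,16); WM=14
i=5 t=16 v=4: → [16,28),[15,27),[14,26),[13,25),[12,24),[11,23),[10,22),[9,21),[8,20),[7,19),[6,18),[5,17); WM=15; [3,15) fires=3
i=6 t=18 v=7: → [18,30),[17,29),[16,28),[15,27),[14,26),[13,25),[12,24),[11,23),[10,22),[9,21),[8,20),[7,19); WM=17; [4,16) fires=3 [5,17) fires=3
i=7 t=18 v=8: → [18,30),[17,29),[16,28),[15,27),[14,26),[13,25),[12,24),[11,23),[10,22),[9,21),[8,20),[7,19); WM=17
i=8 t=23 v=5: → [23,35),[22,34),[21,33),[20,32),[19,31),[18,30),[17,29),[16,28),[15,27),[14,26),[13,25),[12,24); WM=22; [6,18) fires=3 [7,19) fires=4 [8,20) fires=4 [9,21) fires=4 [10,22) fires=4
i=9 t=23 v=7: → [23,35),[22,34),[21,33),[20,32),[19,31),[18,30),[17,29),[16,28),[15,27),[14,26),[13,25),[12,24); WM=22
i=10 t=27 v=9: → [27,39),[26,38),[25,37),[24,36),[23,35),[22,34),[21,33),[20,32),[19,31),[18,30),[17,29),[16,28); WM=26; [11,23) fires=4 [12,24) fires=5 [13,25) fires=5 [14,26) fires=5
i=11 t=29 v=8: → [29,41),[28,40),[27,39),[26,38),[25,37),[24,36),[23,35),[22,34),[21,33),[20,32),[19,31),[18,30); WM=28; [15,27) fires=5 [16,28) fires=5
i=12 t=34 v=4: → [34,46),[33,45),[32,44),[31,43),[30,42),[29,41),[28,40),[27,39),[26,38),[25,37),[24,36),[23,35); WM=33; [17,29) fires=4 [18,30) fires=4 [19,31) fires=4 [20,32) fires=4 [21,33) fires=4
i=13 t=27 v=7: DROP (t<33-2); WM=33
i=14 t=32 v=4: → [32,44),[31,43),[30,42),[29,41),[28,40),[27,39),[26,38),[25,37),[24,36),[23,35),[22,34),[21,33); WM=33
i=15 t=34 v=6: → [34,46),[33,45),[32,44),[31,43),[30,42),[29,41),[28,40),[27,39),[26,38),[25,37),[24,36),[23,35); WM=33

13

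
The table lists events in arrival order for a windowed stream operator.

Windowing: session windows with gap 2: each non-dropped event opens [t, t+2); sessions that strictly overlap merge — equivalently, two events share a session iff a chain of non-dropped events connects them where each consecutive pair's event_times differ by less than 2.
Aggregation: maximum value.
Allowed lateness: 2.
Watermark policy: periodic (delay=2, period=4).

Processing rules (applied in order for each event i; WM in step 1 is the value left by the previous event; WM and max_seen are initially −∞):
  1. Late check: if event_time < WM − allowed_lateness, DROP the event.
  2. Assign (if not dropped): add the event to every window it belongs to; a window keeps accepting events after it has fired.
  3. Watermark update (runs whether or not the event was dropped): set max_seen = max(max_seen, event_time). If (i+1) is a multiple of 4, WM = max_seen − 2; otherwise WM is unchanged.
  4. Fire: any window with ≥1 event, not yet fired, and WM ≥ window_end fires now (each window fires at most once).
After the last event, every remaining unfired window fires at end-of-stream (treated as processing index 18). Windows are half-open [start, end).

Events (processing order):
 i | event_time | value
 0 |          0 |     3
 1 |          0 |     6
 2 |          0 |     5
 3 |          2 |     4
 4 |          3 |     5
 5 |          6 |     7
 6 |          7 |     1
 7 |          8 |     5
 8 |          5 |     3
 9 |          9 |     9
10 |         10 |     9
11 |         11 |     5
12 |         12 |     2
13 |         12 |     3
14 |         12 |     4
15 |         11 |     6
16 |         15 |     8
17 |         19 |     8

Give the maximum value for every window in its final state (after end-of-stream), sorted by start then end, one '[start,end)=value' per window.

[0,2)=6 [2,5)=5 [5,14)=9 [15,17)=8 [19,21)=8

i=0 t=0 v=3: → [0,2); WM=−∞
i=1 t=0 v=6: → [0,2); WM=−∞
i=2 t=0 v=5: → [0,2); WM=−∞
i=3 t=2 v=4: → [2,4); WM=0
i=4 t=3 v=5: → [2,5); WM=0
i=5 t=6 v=7: → [6,8); WM=0
i=6 t=7 v=1: → [6,9); WM=0
i=7 t=8 v=5: → [6,10); WM=6
i=8 t=5 v=3: → [5,10); WM=6
i=9 t=9 v=9: → [5,11); WM=6
i=10 t=10 v=9: → [5,12); WM=6
i=11 t=11 v=5: → [5,13); WM=9
i=12 t=12 v=2: → [5,14); WM=9
i=13 t=12 v=3: → [5,14); WM=9
i=14 t=12 v=4: → [5,14); WM=9
i=15 t=11 v=6: → [5,14); WM=10
i=16 t=15 v=8: → [15,17); WM=10
i=17 t=19 v=8: → [19,21); WM=10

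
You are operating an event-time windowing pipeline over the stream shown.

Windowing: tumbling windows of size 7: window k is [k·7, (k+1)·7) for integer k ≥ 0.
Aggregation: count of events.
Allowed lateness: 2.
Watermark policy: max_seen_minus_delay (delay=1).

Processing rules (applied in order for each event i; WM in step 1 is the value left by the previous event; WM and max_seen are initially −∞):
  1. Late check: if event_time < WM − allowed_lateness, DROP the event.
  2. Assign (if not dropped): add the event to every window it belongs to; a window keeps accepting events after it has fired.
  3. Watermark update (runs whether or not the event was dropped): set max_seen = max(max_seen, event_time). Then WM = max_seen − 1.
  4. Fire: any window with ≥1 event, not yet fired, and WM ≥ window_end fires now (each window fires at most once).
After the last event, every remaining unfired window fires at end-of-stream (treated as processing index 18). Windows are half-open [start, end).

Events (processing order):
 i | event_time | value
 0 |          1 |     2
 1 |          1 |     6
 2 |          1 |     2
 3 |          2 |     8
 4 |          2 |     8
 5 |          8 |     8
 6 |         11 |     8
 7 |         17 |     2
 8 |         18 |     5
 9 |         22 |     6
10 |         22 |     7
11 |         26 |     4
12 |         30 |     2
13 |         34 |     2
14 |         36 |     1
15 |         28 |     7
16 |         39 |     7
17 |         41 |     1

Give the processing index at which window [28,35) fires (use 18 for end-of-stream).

i=0 t=1 v=2: → [0,7); WM=0
i=1 t=1 v=6: → [0,7); WM=0
i=2 t=1 v=2: → [0,7); WM=0
i=3 t=2 v=8: → [0,7); WM=1
i=4 t=2 v=8: → [0,7); WM=1
i=5 t=8 v=8: → [7,14); WM=7; [0,7) fires=5
i=6 t=11 v=8: → [7,14); WM=10
i=7 t=17 v=2: → [14,21); WM=16; [7,14) fires=2
i=8 t=18 v=5: → [14,21); WM=17
i=9 t=22 v=6: → [21,28); WM=21; [14,21) fires=2
i=10 t=22 v=7: → [21,28); WM=21
i=11 t=26 v=4: → [21,28); WM=25
i=12 t=30 v=2: → [28,35); WM=29; [21,28) fires=3
i=13 t=34 v=2: → [28,35); WM=33
i=14 t=36 v=1: → [35,42); WM=35; [28,35) fires=2
i=15 t=28 v=7: DROP (t<35-2); WM=35
i=16 t=39 v=7: → [35,42); WM=38
i=17 t=41 v=1: → [35,42); WM=40

14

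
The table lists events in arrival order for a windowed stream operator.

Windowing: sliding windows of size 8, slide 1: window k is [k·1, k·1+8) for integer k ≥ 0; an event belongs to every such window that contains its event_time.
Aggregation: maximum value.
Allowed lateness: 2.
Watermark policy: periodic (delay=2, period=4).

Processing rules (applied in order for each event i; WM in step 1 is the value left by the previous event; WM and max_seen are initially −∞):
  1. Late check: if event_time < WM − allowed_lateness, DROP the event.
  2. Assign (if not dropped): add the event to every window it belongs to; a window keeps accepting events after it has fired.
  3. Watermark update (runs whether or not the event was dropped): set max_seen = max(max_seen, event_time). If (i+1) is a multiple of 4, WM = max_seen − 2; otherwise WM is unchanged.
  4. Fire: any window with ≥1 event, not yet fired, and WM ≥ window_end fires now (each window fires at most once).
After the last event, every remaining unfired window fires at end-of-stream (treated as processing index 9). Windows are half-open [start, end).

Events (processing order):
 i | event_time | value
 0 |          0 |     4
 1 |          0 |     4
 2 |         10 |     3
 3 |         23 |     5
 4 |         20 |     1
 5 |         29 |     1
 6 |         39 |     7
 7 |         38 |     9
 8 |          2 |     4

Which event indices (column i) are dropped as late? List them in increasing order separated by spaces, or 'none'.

8

i=0 t=0 v=4: → [0,8); WM=−∞
i=1 t=0 v=4: → [0,8); WM=−∞
i=2 t=10 v=3: → [10,18),[9,17),[8,16),[7,15),[6,14),[5,13),[4,12),[3,11); WM=−∞
i=3 t=23 v=5: → [23,31),[22,30),[21,29),[20,28),[19,27),[18,26),[17,25),[16,24); WM=21; [0,8) fires=4 [3,11) fires=3 [4,12) fires=3 [5,13) fires=3 [6,14) fires=3 [7,15) fires=3 [8,16) fires=3 [9,17) fires=3 [10,18) fires=3
i=4 t=20 v=1: → [20,28),[19,27),[18,26),[17,25),[16,24),[15,23),[14,22),[13,21); WM=21; [13,21) fires=1
i=5 t=29 v=1: → [29,37),[28,36),[27,35),[26,34),[25,33),[24,32),[23,31),[22,30); WM=21
i=6 t=39 v=7: → [39,47),[38,46),[37,45),[36,44),[35,43),[34,42),[33,41),[32,40); WM=21
i=7 t=38 v=9: → [38,46),[37,45),[36,44),[35,43),[34,42),[33,41),[32,40),[31,39); WM=37; [14,22) fires=1 [15,23) fires=1 [16,24) fires=5 [17,25) fires=5 [18,26) fires=5 [19,27) fires=5 [20,28) fires=5 [21,29) fires=5 [22,30) fires=5 [23,31) fires=5 [24,32) fires=1 [25,33) fires=1 [26,34) fires=1 [27,35) fires=1 [28,36) fires=1 [29,37) fires=1
i=8 t=2 v=4: DROP (t<37-2); WM=37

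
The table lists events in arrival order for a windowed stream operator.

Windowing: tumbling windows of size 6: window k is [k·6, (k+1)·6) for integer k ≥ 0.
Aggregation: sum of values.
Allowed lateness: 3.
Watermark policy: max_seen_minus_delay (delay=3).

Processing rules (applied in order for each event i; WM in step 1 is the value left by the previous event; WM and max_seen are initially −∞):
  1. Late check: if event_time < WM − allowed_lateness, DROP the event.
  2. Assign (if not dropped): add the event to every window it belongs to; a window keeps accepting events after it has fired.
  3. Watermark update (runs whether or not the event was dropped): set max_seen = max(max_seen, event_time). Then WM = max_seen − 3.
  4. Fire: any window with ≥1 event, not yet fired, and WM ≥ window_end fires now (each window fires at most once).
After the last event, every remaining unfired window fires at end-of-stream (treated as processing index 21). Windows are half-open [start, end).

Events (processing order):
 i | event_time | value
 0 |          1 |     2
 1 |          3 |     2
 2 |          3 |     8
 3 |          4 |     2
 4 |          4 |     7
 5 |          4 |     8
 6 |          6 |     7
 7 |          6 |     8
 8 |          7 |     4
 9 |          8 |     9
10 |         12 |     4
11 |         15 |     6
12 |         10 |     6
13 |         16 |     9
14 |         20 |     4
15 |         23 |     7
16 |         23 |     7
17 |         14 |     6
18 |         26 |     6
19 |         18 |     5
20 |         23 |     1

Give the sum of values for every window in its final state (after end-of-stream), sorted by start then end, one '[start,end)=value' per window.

i=0 t=1 v=2: → [0,6); WM=-2
i=1 t=3 v=2: → [0,6); WM=0
i=2 t=3 v=8: → [0,6); WM=0
i=3 t=4 v=2: → [0,6); WM=1
i=4 t=4 v=7: → [0,6); WM=1
i=5 t=4 v=8: → [0,6); WM=1
i=6 t=6 v=7: → [6,12); WM=3
i=7 t=6 v=8: → [6,12); WM=3
i=8 t=7 v=4: → [6,12); WM=4
i=9 t=8 v=9: → [6,12); WM=5
i=10 t=12 v=4: → [12,18); WM=9; [0,6) fires=29
i=11 t=15 v=6: → [12,18); WM=12; [6,12) fires=28
i=12 t=10 v=6: → [6,12); WM=12
i=13 t=16 v=9: → [12,18); WM=13
i=14 t=20 v=4: → [18,24); WM=17
i=15 t=23 v=7: → [18,24); WM=20; [12,18) fires=19
i=16 t=23 v=7: → [18,24); WM=20
i=17 t=14 v=6: DROP (t<20-3); WM=20
i=18 t=26 v=6: → [24,30); WM=23
i=19 t=18 v=5: DROP (t<23-3); WM=23
i=20 t=23 v=1: → [18,24); WM=23

[0,6)=29 [6,12)=34 [12,18)=19 [18,24)=19 [24,30)=6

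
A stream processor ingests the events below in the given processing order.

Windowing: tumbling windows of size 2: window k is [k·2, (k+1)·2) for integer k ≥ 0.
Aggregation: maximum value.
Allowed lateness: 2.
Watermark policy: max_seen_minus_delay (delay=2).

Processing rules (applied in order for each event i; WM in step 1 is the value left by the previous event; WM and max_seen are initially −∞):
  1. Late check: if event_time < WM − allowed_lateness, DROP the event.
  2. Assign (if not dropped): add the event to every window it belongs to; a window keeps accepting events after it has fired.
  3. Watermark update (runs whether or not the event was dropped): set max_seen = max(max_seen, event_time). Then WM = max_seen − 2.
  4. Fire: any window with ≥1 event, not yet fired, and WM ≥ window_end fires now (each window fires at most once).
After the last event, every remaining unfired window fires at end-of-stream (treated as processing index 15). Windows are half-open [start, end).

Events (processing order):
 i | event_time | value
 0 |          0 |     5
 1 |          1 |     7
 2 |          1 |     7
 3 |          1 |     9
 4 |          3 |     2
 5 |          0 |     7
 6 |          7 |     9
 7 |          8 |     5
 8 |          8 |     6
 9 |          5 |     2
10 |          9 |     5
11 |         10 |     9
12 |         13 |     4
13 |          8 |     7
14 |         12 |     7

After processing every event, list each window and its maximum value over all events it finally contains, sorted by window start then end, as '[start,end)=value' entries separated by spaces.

[0,2)=9 [2,4)=2 [4,6)=2 [6,8)=9 [8,10)=6 [10,12)=9 [12,14)=7

i=0 t=0 v=5: → [0,2); WM=-2
i=1 t=1 v=7: → [0,2); WM=-1
i=2 t=1 v=7: → [0,2); WM=-1
i=3 t=1 v=9: → [0,2); WM=-1
i=4 t=3 v=2: → [2,4); WM=1
i=5 t=0 v=7: → [0,2); WM=1
i=6 t=7 v=9: → [6,8); WM=5; [0,2) fires=9 [2,4) fires=2
i=7 t=8 v=5: → [8,10); WM=6
i=8 t=8 v=6: → [8,10); WM=6
i=9 t=5 v=2: → [4,6); WM=6; [4,6) fires=2
i=10 t=9 v=5: → [8,10); WM=7
i=11 t=10 v=9: → [10,12); WM=8; [6,8) fires=9
i=12 t=13 v=4: → [12,14); WM=11; [8,10) fires=6
i=13 t=8 v=7: DROP (t<11-2); WM=11
i=14 t=12 v=7: → [12,14); WM=11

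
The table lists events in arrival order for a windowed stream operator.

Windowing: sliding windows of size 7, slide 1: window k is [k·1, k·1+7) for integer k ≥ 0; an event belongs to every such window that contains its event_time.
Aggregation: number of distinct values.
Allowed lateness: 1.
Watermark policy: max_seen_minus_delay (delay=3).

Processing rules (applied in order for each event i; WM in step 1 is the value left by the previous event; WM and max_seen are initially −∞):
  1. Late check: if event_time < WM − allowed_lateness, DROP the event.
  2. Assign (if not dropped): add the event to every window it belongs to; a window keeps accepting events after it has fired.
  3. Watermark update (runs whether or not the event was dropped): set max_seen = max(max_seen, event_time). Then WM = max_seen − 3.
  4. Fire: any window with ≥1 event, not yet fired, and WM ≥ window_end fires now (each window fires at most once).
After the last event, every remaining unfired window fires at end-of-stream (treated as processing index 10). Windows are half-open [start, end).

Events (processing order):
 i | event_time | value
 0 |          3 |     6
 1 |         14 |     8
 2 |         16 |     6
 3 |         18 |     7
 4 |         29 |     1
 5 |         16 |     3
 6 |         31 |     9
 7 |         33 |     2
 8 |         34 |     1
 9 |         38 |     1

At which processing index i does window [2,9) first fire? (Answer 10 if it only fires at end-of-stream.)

i=0 t=3 v=6: → [3,10),[2,9),[1,8),[0,7); WM=0
i=1 t=14 v=8: → [14,21),[13,20),[12,19),[11,18),[10,17),[9,16),[8,15); WM=11; [0,7) fires=1 [1,8) fires=1 [2,9) fires=1 [3,10) fires=1
i=2 t=16 v=6: → [16,23),[15,22),[14,21),[13,20),[12,19),[11,18),[10,17); WM=13
i=3 t=18 v=7: → [18,25),[17,24),[16,23),[15,22),[14,21),[13,20),[12,19); WM=15; [8,15) fires=1
i=4 t=29 v=1: → [29,36),[28,35),[27,34),[26,33),[25,32),[24,31),[23,30); WM=26; [9,16) fires=1 [10,17) fires=2 [11,18) fires=2 [12,19) fires=3 [13,20) fires=3 [14,21) fires=3 [15,22) fires=2 [16,23) fires=2 [17,24) fires=1 [18,25) fires=1
i=5 t=16 v=3: DROP (t<26-1); WM=26
i=6 t=31 v=9: → [31,38),[30,37),[29,36),[28,35),[27,34),[26,33),[25,32); WM=28
i=7 t=33 v=2: → [33,40),[32,39),[31,38),[30,37),[29,36),[28,35),[27,34); WM=30; [23,30) fires=1
i=8 t=34 v=1: → [34,41),[33,40),[32,39),[31,38),[30,37),[29,36),[28,35); WM=31; [24,31) fires=1
i=9 t=38 v=1: → [38,45),[37,44),[36,43),[35,42),[34,41),[33,40),[32,39); WM=35; [25,32) fires=2 [26,33) fires=2 [27,34) fires=3 [28,35) fires=3

1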